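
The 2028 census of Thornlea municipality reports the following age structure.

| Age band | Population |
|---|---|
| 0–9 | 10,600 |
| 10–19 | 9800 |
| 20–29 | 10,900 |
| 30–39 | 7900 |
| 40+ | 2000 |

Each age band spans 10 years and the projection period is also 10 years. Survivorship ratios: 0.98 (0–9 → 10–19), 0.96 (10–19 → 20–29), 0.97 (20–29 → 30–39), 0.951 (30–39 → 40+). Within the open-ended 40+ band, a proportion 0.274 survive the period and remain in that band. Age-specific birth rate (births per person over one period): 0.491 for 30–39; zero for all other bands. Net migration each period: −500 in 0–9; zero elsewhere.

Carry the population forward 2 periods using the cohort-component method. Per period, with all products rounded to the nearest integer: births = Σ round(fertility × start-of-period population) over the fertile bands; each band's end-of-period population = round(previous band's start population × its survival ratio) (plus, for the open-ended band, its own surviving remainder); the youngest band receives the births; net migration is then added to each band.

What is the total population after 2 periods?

39364

Numbering the bands 1..5 from youngest to oldest:
[period 1]
Births: 7900 * 0.491 = 3879
Band 2: 10600 * 0.98 = 10388
Band 3: 9800 * 0.96 = 9408
Band 4: 10900 * 0.97 = 10573
Band 5: 7900 * 0.951 + 2000 * 0.274 = 7513 + 548 = 8061
Net migration: Band 1 − 500 → 3379
Population now: 0–9=3379, 10–19=10388, 20–29=9408, 30–39=10573, 40+=8061
[period 2]
Births: 10573 * 0.491 = 5191
Band 2: 3379 * 0.98 = 3311
Band 3: 10388 * 0.96 = 9972
Band 4: 9408 * 0.97 = 9126
Band 5: 10573 * 0.951 + 8061 * 0.274 = 10055 + 2209 = 12264
Net migration: Band 1 − 500 → 4691
Population now: 0–9=4691, 10–19=3311, 20–29=9972, 30–39=9126, 40+=12264
Total after period 2: 4691 + 3311 + 9972 + 9126 + 12264 = 39364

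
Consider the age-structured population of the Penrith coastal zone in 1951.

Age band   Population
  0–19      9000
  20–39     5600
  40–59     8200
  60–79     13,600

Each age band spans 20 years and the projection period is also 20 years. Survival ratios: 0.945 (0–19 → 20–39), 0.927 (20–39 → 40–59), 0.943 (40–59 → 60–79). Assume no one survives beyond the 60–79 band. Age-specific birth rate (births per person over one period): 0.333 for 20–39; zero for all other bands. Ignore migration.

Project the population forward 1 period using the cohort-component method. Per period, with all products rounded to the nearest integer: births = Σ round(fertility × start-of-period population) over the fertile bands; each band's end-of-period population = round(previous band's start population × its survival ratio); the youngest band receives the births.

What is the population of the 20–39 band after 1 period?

8505

(Groups numbered youngest = 1 to oldest = 4.)
[period 1]
Births: 5600 * 0.333 = 1865
Group 2: 9000 * 0.945 = 8505
Group 3: 5600 * 0.927 = 5191
Group 4: 8200 * 0.943 = 7733
Giving 1865 / 8505 / 5191 / 7733.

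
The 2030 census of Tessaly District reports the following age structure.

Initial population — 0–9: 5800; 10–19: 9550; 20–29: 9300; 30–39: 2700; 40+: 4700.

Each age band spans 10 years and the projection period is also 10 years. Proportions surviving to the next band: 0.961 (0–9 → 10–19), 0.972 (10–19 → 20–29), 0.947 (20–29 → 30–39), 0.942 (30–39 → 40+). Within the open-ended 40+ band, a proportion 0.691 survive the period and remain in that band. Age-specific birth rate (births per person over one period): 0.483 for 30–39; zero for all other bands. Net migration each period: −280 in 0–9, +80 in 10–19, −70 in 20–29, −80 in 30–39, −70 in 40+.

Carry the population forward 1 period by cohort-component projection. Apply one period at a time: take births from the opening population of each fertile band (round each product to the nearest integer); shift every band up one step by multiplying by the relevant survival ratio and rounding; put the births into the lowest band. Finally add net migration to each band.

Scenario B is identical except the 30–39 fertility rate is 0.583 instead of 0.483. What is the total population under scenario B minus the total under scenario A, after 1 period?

270

Numbering the bands 1..5 from youngest to oldest:
Period 1.
Births: 2700 × 0.483 = 1304
Band 2: 5800 × 0.961 = 5574
Band 3: 9550 × 0.972 = 9283
Band 4: 9300 × 0.947 = 8807
Band 5: 2700 × 0.942 + 4700 × 0.691 = 2543 + 3248 = 5791
Net migration: Band 1 − 280 → 1024; Band 2 + 80 → 5654; Band 3 − 70 → 9213; Band 4 − 80 → 8727; Band 5 − 70 → 5721
Population now: 0–9=1024, 10–19=5654, 20–29=9213, 30–39=8727, 40+=5721
Scenario A total after 1 period: 30339
Scenario B projection —
Period 1.
Births: 2700 × 0.583 = 1574
Band 2: 5800 × 0.961 = 5574
Band 3: 9550 × 0.972 = 9283
Band 4: 9300 × 0.947 = 8807
Band 5: 2700 × 0.942 + 4700 × 0.691 = 2543 + 3248 = 5791
Net migration: Band 1 − 280 → 1294; Band 2 + 80 → 5654; Band 3 − 70 → 9213; Band 4 − 80 → 8727; Band 5 − 70 → 5721
Population now: 0–9=1294, 10–19=5654, 20–29=9213, 30–39=8727, 40+=5721
Scenario B total after 1 period: 30609
Difference B − A = 30609 − 30339 = 270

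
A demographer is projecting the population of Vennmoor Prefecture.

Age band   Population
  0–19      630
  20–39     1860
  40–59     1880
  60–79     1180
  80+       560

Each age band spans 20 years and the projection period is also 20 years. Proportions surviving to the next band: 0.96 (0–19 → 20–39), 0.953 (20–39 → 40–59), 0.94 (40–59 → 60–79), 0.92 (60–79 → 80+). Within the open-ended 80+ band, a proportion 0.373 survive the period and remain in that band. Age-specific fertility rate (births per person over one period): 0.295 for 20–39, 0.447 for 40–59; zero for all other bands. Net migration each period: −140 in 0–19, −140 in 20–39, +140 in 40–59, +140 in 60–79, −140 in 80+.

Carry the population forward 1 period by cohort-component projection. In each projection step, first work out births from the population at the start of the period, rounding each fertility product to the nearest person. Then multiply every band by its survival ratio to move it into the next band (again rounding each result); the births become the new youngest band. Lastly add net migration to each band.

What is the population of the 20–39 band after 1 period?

Period 1:
Births: 1860 × 0.295 = 549 ; 1880 × 0.447 = 840 ⇒ total 1389
20–39: 630 × 0.96 = 605
40–59: 1860 × 0.953 = 1773
60–79: 1880 × 0.94 = 1767
80+: 1180 × 0.92 + 560 × 0.373 = 1086 + 209 = 1295
Net migration: 0–19 − 140 → 1249; 20–39 − 140 → 465; 40–59 + 140 → 1913; 60–79 + 140 → 1907; 80+ − 140 → 1155
Giving 1249 / 465 / 1913 / 1907 / 1155.

465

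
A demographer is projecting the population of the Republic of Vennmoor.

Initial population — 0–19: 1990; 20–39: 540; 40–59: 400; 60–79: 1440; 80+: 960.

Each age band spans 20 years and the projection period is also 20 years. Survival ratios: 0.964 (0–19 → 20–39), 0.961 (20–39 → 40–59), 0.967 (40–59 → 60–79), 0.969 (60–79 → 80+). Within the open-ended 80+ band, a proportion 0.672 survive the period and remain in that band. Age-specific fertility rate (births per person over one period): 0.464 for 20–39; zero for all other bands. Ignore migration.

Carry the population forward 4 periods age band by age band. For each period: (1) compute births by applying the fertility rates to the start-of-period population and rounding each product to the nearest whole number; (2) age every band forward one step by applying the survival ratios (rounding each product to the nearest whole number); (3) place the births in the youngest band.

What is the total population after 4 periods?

Period 1:
Births: 540 × 0.464 = 251
20–39: 1990 × 0.964 = 1918
40–59: 540 × 0.961 = 519
60–79: 400 × 0.967 = 387
80+: 1440 × 0.969 + 960 × 0.672 = 1395 + 645 = 2040
→ [251, 1918, 519, 387, 2040]
Period 2:
Births: 1918 × 0.464 = 890
20–39: 251 × 0.964 = 242
40–59: 1918 × 0.961 = 1843
60–79: 519 × 0.967 = 502
80+: 387 × 0.969 + 2040 × 0.672 = 375 + 1371 = 1746
→ [890, 242, 1843, 502, 1746]
Period 3:
Births: 242 × 0.464 = 112
20–39: 890 × 0.964 = 858
40–59: 242 × 0.961 = 233
60–79: 1843 × 0.967 = 1782
80+: 502 × 0.969 + 1746 × 0.672 = 486 + 1173 = 1659
→ [112, 858, 233, 1782, 1659]
Period 4:
Births: 858 × 0.464 = 398
20–39: 112 × 0.964 = 108
40–59: 858 × 0.961 = 825
60–79: 233 × 0.967 = 225
80+: 1782 × 0.969 + 1659 × 0.672 = 1727 + 1115 = 2842
→ [398, 108, 825, 225, 2842]
Total after period 4: 398 + 108 + 825 + 225 + 2842 = 4398

4398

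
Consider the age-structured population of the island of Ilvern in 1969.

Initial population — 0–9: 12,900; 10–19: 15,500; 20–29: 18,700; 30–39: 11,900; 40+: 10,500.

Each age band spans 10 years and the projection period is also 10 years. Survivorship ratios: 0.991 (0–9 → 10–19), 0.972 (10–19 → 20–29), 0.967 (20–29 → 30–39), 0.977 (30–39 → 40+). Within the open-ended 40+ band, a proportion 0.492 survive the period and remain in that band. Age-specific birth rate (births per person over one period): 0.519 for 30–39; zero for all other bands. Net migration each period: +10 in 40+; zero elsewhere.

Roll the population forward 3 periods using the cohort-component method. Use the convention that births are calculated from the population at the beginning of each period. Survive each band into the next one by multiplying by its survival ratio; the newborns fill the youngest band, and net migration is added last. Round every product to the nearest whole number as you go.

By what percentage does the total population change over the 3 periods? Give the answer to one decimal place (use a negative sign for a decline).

-11.0

Call the bands 1 to 5, youngest first.
— Period 1 —
Births: 11900 * 0.519 = 6176
Band 2: 12900 * 0.991 = 12784
Band 3: 15500 * 0.972 = 15066
Band 4: 18700 * 0.967 = 18083
Band 5: 11900 * 0.977 + 10500 * 0.492 = 11626 + 5166 = 16792
Net migration: Band 5 + 10 → 16802
→ [6176, 12784, 15066, 18083, 16802]
— Period 2 —
Births: 18083 * 0.519 = 9385
Band 2: 6176 * 0.991 = 6120
Band 3: 12784 * 0.972 = 12426
Band 4: 15066 * 0.967 = 14569
Band 5: 18083 * 0.977 + 16802 * 0.492 = 17667 + 8267 = 25934
Net migration: Band 5 + 10 → 25944
→ [9385, 6120, 12426, 14569, 25944]
— Period 3 —
Births: 14569 * 0.519 = 7561
Band 2: 9385 * 0.991 = 9301
Band 3: 6120 * 0.972 = 5949
Band 4: 12426 * 0.967 = 12016
Band 5: 14569 * 0.977 + 25944 * 0.492 = 14234 + 12764 = 26998
Net migration: Band 5 + 10 → 27008
→ [7561, 9301, 5949, 12016, 27008]
Total: 69500 → 61835; change = -7665; percentage change = -11.0%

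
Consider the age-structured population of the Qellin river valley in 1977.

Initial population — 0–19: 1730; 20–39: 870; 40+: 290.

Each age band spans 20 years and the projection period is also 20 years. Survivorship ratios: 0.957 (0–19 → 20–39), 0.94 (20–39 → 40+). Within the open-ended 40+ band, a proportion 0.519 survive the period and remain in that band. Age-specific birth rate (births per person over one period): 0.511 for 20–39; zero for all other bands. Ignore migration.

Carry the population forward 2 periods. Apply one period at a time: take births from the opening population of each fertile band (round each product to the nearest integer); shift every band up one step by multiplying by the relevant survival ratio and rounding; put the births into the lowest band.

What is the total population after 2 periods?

Let group 1 be 0–19 through group 3 = 40+.
After projecting period 1:
Births: 870 * 0.511 = 445
Group 2: 1730 * 0.957 = 1656
Group 3: 870 * 0.94 + 290 * 0.519 = 818 + 151 = 969
→ [445, 1656, 969]
After projecting period 2:
Births: 1656 * 0.511 = 846
Group 2: 445 * 0.957 = 426
Group 3: 1656 * 0.94 + 969 * 0.519 = 1557 + 503 = 2060
→ [846, 426, 2060]
Total after period 2: 846 + 426 + 2060 = 3332

3332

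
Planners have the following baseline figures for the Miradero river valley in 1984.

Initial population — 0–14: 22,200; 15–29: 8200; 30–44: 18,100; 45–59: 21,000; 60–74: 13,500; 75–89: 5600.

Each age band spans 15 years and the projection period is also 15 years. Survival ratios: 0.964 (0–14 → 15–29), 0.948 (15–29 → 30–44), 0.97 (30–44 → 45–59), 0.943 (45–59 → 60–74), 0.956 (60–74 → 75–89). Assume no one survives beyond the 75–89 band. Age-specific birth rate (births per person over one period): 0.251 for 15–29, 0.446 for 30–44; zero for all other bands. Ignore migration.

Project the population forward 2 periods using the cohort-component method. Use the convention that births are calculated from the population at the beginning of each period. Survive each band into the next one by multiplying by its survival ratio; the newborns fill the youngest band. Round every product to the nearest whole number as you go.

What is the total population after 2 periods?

81922

Call the bands 1 to 6, youngest first.
After projecting period 1:
Births: 8200 * 0.251 = 2058 ; 18100 * 0.446 = 8073 → total 10131
Band 2: 22200 * 0.964 = 21401
Band 3: 8200 * 0.948 = 7774
Band 4: 18100 * 0.97 = 17557
Band 5: 21000 * 0.943 = 19803
Band 6: 13500 * 0.956 = 12906
→ [10131, 21401, 7774, 17557, 19803, 12906]
After projecting period 2:
Births: 21401 * 0.251 = 5372 ; 7774 * 0.446 = 3467 → total 8839
Band 2: 10131 * 0.964 = 9766
Band 3: 21401 * 0.948 = 20288
Band 4: 7774 * 0.97 = 7541
Band 5: 17557 * 0.943 = 16556
Band 6: 19803 * 0.956 = 18932
→ [8839, 9766, 20288, 7541, 16556, 18932]
Total after period 2: 8839 + 9766 + 20288 + 7541 + 16556 + 18932 = 81922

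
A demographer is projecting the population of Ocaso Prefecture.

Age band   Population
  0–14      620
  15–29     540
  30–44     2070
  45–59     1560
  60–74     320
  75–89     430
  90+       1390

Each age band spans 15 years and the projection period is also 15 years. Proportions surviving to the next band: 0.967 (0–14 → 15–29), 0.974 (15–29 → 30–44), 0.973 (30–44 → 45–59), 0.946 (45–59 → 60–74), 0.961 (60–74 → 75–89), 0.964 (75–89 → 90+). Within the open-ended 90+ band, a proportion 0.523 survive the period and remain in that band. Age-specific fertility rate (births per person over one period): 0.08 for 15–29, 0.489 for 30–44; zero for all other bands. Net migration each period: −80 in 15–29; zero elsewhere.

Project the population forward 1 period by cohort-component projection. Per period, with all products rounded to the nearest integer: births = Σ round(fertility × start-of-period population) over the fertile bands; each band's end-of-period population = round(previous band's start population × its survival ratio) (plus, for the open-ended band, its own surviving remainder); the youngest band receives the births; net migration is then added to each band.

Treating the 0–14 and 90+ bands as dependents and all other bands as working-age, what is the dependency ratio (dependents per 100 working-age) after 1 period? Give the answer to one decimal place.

45.4

Call the groups 1 to 7, youngest first.
Period 1.
Births: 540 × 0.08 = 43, 2070 × 0.489 = 1012 ⇒ total 1055
Group 2: 620 × 0.967 = 600
Group 3: 540 × 0.974 = 526
Group 4: 2070 × 0.973 = 2014
Group 5: 1560 × 0.946 = 1476
Group 6: 320 × 0.961 = 308
Group 7: 430 × 0.964 + 1390 × 0.523 = 415 + 727 = 1142
Net migration: Group 2 − 80 → 520
→ [1055, 520, 526, 2014, 1476, 308, 1142]
Dependents (band 0–14 + band 90+) = 1055 + 1142 = 2197; working-age = 4844; ratio = 2197/4844 × 100 = 45.4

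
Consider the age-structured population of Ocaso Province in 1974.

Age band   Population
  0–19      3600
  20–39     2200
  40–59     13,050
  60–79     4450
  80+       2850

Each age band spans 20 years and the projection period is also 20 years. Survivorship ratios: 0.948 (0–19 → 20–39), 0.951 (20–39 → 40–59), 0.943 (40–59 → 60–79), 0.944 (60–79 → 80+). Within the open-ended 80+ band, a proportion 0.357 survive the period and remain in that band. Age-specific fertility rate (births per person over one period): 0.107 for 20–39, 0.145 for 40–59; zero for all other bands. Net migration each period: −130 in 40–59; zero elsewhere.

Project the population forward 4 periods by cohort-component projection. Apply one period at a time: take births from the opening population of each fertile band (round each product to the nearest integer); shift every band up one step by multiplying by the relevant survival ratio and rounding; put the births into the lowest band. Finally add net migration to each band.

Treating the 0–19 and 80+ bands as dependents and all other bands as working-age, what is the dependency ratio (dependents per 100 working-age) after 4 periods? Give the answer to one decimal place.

Period 1:
Births: 2200 * 0.107 = 235, 13050 * 0.145 = 1892 → 2127
20–39: 3600 * 0.948 = 3413
40–59: 2200 * 0.951 = 2092
60–79: 13050 * 0.943 = 12306
80+: 4450 * 0.944 + 2850 * 0.357 = 4201 + 1017 = 5218
Net migration: 40–59 − 130 → 1962
Population now: 0–19=2127, 20–39=3413, 40–59=1962, 60–79=12306, 80+=5218
Period 2:
Births: 3413 * 0.107 = 365, 1962 * 0.145 = 284 → 649
20–39: 2127 * 0.948 = 2016
40–59: 3413 * 0.951 = 3246
60–79: 1962 * 0.943 = 1850
80+: 12306 * 0.944 + 5218 * 0.357 = 11617 + 1863 = 13480
Net migration: 40–59 − 130 → 3116
Population now: 0–19=649, 20–39=2016, 40–59=3116, 60–79=1850, 80+=13480
Period 3:
Births: 2016 * 0.107 = 216, 3116 * 0.145 = 452 → 668
20–39: 649 * 0.948 = 615
40–59: 2016 * 0.951 = 1917
60–79: 3116 * 0.943 = 2938
80+: 1850 * 0.944 + 13480 * 0.357 = 1746 + 4812 = 6558
Net migration: 40–59 − 130 → 1787
Population now: 0–19=668, 20–39=615, 40–59=1787, 60–79=2938, 80+=6558
Period 4:
Births: 615 * 0.107 = 66, 1787 * 0.145 = 259 → 325
20–39: 668 * 0.948 = 633
40–59: 615 * 0.951 = 585
60–79: 1787 * 0.943 = 1685
80+: 2938 * 0.944 + 6558 * 0.357 = 2773 + 2341 = 5114
Net migration: 40–59 − 130 → 455
Population now: 0–19=325, 20–39=633, 40–59=455, 60–79=1685, 80+=5114
Dependents (band 0–19 + band 80+) = 325 + 5114 = 5439; working-age = 2773; ratio = 5439/2773 × 100 = 196.1

196.1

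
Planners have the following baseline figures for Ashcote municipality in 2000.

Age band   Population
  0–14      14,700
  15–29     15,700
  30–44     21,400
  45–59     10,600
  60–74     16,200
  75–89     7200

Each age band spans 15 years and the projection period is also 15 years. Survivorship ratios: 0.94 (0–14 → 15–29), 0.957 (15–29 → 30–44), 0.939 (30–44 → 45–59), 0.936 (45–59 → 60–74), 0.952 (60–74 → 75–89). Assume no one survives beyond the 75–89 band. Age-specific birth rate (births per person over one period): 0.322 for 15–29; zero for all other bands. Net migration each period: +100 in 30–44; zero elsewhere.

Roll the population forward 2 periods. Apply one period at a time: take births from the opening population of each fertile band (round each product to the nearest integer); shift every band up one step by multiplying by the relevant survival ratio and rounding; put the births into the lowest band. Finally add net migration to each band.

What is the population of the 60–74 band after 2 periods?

18809

After projecting period 1:
Births: 15700 × 0.322 = 5055
15–29: 14700 × 0.94 = 13818
30–44: 15700 × 0.957 = 15025
45–59: 21400 × 0.939 = 20095
60–74: 10600 × 0.936 = 9922
75–89: 16200 × 0.952 = 15422
Net migration: 30–44 + 100 → 15125
Giving 5055 / 13818 / 15125 / 20095 / 9922 / 15422.
After projecting period 2:
Births: 13818 × 0.322 = 4449
15–29: 5055 × 0.94 = 4752
30–44: 13818 × 0.957 = 13224
45–59: 15125 × 0.939 = 14202
60–74: 20095 × 0.936 = 18809
75–89: 9922 × 0.952 = 9446
Net migration: 30–44 + 100 → 13324
Giving 4449 / 4752 / 13324 / 14202 / 18809 / 9446.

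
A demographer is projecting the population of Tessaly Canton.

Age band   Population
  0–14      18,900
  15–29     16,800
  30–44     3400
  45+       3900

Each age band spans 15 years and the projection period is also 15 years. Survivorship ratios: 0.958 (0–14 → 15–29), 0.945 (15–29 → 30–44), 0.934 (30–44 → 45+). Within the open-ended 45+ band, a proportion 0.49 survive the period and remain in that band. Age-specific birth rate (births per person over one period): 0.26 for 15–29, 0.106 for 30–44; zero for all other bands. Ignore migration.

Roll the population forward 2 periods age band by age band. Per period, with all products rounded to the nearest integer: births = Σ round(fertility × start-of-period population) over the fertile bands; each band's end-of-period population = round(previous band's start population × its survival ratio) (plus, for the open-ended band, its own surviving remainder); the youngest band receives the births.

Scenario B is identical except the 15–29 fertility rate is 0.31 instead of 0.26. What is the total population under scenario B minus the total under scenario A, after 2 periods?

1710

Numbering the groups 1..4 from youngest to oldest:
Period 1:
Births: 16800 * 0.26 = 4368, 3400 * 0.106 = 360 → total 4728
Group 2: 18900 * 0.958 = 18106
Group 3: 16800 * 0.945 = 15876
Group 4: 3400 * 0.934 + 3900 * 0.49 = 3176 + 1911 = 5087
Giving 4728 / 18106 / 15876 / 5087.
Period 2:
Births: 18106 * 0.26 = 4708, 15876 * 0.106 = 1683 → total 6391
Group 2: 4728 * 0.958 = 4529
Group 3: 18106 * 0.945 = 17110
Group 4: 15876 * 0.934 + 5087 * 0.49 = 14828 + 2493 = 17321
Giving 6391 / 4529 / 17110 / 17321.
Scenario A total after 2 periods: 45351
Scenario B projection —
Period 1:
Births: 16800 * 0.31 = 5208, 3400 * 0.106 = 360 → total 5568
Group 2: 18900 * 0.958 = 18106
Group 3: 16800 * 0.945 = 15876
Group 4: 3400 * 0.934 + 3900 * 0.49 = 3176 + 1911 = 5087
Giving 5568 / 18106 / 15876 / 5087.
Period 2:
Births: 18106 * 0.31 = 5613, 15876 * 0.106 = 1683 → total 7296
Group 2: 5568 * 0.958 = 5334
Group 3: 18106 * 0.945 = 17110
Group 4: 15876 * 0.934 + 5087 * 0.49 = 14828 + 2493 = 17321
Giving 7296 / 5334 / 17110 / 17321.
Scenario B total after 2 periods: 47061
Difference B − A = 47061 − 45351 = 1710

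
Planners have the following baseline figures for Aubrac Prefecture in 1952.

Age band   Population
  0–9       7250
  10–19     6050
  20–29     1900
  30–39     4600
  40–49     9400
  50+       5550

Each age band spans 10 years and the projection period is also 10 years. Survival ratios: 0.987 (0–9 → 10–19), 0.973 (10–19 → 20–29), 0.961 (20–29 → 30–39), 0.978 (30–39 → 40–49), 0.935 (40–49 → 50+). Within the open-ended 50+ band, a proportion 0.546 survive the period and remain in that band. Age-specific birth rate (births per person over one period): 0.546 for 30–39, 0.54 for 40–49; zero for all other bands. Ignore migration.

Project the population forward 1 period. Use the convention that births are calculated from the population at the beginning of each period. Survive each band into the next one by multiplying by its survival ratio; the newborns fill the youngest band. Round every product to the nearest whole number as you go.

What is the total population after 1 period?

38775

[period 1]
Births: 4600 * 0.546 = 2512 ; 9400 * 0.54 = 5076 → 7588
10–19: 7250 * 0.987 = 7156
20–29: 6050 * 0.973 = 5887
30–39: 1900 * 0.961 = 1826
40–49: 4600 * 0.978 = 4499
50+: 9400 * 0.935 + 5550 * 0.546 = 8789 + 3030 = 11819
Giving 7588 / 7156 / 5887 / 1826 / 4499 / 11819.
Total after period 1: 7588 + 7156 + 5887 + 1826 + 4499 + 11819 = 38775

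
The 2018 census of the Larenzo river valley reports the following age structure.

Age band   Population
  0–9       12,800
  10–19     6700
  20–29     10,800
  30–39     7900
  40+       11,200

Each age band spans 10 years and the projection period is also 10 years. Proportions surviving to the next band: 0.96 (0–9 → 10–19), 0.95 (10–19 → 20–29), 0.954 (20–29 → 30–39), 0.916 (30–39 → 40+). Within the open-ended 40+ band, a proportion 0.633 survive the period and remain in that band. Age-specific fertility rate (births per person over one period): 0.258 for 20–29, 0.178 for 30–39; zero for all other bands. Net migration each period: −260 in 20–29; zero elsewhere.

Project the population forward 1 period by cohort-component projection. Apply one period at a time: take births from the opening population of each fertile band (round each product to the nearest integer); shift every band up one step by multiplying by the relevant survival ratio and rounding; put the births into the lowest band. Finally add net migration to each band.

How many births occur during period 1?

(Groups numbered youngest = 1 to oldest = 5.)
Period 1:
Births: 10800 × 0.258 = 2786, 7900 × 0.178 = 1406 — total 4192
Group 2: 12800 × 0.96 = 12288
Group 3: 6700 × 0.95 = 6365
Group 4: 10800 × 0.954 = 10303
Group 5: 7900 × 0.916 + 11200 × 0.633 = 7236 + 7090 = 14326
Net migration: Group 3 − 260 → 6105
Giving 4192 / 12288 / 6105 / 10303 / 14326.

4192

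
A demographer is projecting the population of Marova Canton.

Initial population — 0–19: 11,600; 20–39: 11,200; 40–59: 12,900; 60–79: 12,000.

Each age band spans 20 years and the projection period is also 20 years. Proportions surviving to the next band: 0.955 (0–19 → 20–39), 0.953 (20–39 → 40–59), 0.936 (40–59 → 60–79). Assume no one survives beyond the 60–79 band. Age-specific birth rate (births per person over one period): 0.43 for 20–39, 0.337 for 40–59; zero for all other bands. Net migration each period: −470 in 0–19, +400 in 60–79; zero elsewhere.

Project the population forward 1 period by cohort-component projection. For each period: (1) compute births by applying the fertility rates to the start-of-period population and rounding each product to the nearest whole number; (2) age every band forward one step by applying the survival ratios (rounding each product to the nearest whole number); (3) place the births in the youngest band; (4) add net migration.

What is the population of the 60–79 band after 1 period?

— Period 1 —
Births: 11200 × 0.43 = 4816 ; 12900 × 0.337 = 4347 — total 9163
20–39: 11600 × 0.955 = 11078
40–59: 11200 × 0.953 = 10674
60–79: 12900 × 0.936 = 12074
Net migration: 0–19 − 470 → 8693; 60–79 + 400 → 12474
Giving 8693 / 11078 / 10674 / 12474.

12474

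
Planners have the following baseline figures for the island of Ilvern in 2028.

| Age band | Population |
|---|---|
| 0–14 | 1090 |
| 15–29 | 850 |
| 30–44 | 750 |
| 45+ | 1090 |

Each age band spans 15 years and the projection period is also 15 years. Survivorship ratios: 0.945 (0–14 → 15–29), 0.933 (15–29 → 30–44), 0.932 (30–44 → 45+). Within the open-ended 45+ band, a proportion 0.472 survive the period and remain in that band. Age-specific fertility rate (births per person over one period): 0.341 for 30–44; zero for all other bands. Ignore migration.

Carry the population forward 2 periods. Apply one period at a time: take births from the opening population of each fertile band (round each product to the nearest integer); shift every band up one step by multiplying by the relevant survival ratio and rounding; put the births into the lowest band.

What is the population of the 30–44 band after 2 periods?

961

Period 1.
Births: 750 × 0.341 = 256
15–29: 1090 × 0.945 = 1030
30–44: 850 × 0.933 = 793
45+: 750 × 0.932 + 1090 × 0.472 = 699 + 514 = 1213
→ [256, 1030, 793, 1213]
Period 2.
Births: 793 × 0.341 = 270
15–29: 256 × 0.945 = 242
30–44: 1030 × 0.933 = 961
45+: 793 × 0.932 + 1213 × 0.472 = 739 + 573 = 1312
→ [270, 242, 961, 1312]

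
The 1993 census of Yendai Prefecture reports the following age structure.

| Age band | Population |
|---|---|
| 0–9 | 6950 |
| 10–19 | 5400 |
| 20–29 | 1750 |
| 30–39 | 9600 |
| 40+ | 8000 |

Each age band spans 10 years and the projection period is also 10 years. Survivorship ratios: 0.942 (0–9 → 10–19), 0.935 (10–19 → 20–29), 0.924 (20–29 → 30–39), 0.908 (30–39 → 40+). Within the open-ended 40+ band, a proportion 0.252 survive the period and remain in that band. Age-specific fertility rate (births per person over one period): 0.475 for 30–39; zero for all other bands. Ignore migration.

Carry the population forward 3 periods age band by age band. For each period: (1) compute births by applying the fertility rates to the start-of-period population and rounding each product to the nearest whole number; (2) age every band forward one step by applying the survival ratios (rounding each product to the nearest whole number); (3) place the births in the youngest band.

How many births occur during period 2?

768

[period 1]
Births: 9600 × 0.475 = 4560
10–19: 6950 × 0.942 = 6547
20–29: 5400 × 0.935 = 5049
30–39: 1750 × 0.924 = 1617
40+: 9600 × 0.908 + 8000 × 0.252 = 8717 + 2016 = 10733
Population now: 0–9=4560, 10–19=6547, 20–29=5049, 30–39=1617, 40+=10733
[period 2]
Births: 1617 × 0.475 = 768
10–19: 4560 × 0.942 = 4296
20–29: 6547 × 0.935 = 6121
30–39: 5049 × 0.924 = 4665
40+: 1617 × 0.908 + 10733 × 0.252 = 1468 + 2705 = 4173
Population now: 0–9=768, 10–19=4296, 20–29=6121, 30–39=4665, 40+=4173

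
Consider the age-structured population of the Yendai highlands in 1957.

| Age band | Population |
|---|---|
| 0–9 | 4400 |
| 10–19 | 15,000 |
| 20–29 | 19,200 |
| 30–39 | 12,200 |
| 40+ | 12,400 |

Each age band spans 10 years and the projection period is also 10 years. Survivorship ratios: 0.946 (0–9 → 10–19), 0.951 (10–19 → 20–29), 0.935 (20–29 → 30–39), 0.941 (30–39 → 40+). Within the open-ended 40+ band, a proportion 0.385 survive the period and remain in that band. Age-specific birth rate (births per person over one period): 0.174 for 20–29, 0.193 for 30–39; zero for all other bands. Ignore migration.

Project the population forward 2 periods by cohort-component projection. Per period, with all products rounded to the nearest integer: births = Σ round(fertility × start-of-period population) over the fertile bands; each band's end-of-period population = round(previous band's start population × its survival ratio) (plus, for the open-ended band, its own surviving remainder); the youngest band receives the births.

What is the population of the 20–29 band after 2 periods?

[period 1]
Births: 19200 × 0.174 = 3341  |  12200 × 0.193 = 2355 — total 5696
10–19: 4400 × 0.946 = 4162
20–29: 15000 × 0.951 = 14265
30–39: 19200 × 0.935 = 17952
40+: 12200 × 0.941 + 12400 × 0.385 = 11480 + 4774 = 16254
Giving 5696 / 4162 / 14265 / 17952 / 16254.
[period 2]
Births: 14265 × 0.174 = 2482  |  17952 × 0.193 = 3465 — total 5947
10–19: 5696 × 0.946 = 5388
20–29: 4162 × 0.951 = 3958
30–39: 14265 × 0.935 = 13338
40+: 17952 × 0.941 + 16254 × 0.385 = 16893 + 6258 = 23151
Giving 5947 / 5388 / 3958 / 13338 / 23151.

3958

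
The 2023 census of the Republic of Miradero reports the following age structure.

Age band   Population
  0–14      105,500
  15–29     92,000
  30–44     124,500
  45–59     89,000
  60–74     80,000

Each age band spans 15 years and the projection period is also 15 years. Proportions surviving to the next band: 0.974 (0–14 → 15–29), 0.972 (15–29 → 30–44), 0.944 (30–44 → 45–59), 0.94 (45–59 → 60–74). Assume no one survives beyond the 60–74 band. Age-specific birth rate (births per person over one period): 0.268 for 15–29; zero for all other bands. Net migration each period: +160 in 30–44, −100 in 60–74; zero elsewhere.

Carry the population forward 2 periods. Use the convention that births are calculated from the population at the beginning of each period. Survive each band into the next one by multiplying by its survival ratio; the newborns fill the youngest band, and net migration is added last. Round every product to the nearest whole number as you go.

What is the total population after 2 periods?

[period 1]
Births: 92000 × 0.268 = 24656
15–29: 105500 × 0.974 = 102757
30–44: 92000 × 0.972 = 89424
45–59: 124500 × 0.944 = 117528
60–74: 89000 × 0.94 = 83660
Net migration: 30–44 + 160 → 89584; 60–74 − 100 → 83560
Population now: 0–14=24656, 15–29=102757, 30–44=89584, 45–59=117528, 60–74=83560
[period 2]
Births: 102757 × 0.268 = 27539
15–29: 24656 × 0.974 = 24015
30–44: 102757 × 0.972 = 99880
45–59: 89584 × 0.944 = 84567
60–74: 117528 × 0.94 = 110476
Net migration: 30–44 + 160 → 100040; 60–74 − 100 → 110376
Population now: 0–14=27539, 15–29=24015, 30–44=100040, 45–59=84567, 60–74=110376
Total after period 2: 27539 + 24015 + 100040 + 84567 + 110376 = 346537

346537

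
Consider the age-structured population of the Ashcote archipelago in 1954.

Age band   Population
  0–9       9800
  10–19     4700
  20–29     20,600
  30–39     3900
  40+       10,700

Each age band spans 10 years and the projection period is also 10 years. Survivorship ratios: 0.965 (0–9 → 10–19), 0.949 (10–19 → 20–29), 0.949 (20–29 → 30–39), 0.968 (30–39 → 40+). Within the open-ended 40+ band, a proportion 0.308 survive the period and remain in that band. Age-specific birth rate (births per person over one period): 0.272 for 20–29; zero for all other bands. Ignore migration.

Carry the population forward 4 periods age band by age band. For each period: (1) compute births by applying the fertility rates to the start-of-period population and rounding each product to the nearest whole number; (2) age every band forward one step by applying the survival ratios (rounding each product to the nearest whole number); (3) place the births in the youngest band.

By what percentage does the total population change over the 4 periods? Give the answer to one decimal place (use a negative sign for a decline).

-57.3

Call the groups 1 to 5, youngest first.
— Period 1 —
Births: 20600 * 0.272 = 5603
Group 2: 9800 * 0.965 = 9457
Group 3: 4700 * 0.949 = 4460
Group 4: 20600 * 0.949 = 19549
Group 5: 3900 * 0.968 + 10700 * 0.308 = 3775 + 3296 = 7071
End of period: [5603, 9457, 4460, 19549, 7071]
— Period 2 —
Births: 4460 * 0.272 = 1213
Group 2: 5603 * 0.965 = 5407
Group 3: 9457 * 0.949 = 8975
Group 4: 4460 * 0.949 = 4233
Group 5: 19549 * 0.968 + 7071 * 0.308 = 18923 + 2178 = 21101
End of period: [1213, 5407, 8975, 4233, 21101]
— Period 3 —
Births: 8975 * 0.272 = 2441
Group 2: 1213 * 0.965 = 1171
Group 3: 5407 * 0.949 = 5131
Group 4: 8975 * 0.949 = 8517
Group 5: 4233 * 0.968 + 21101 * 0.308 = 4098 + 6499 = 10597
End of period: [2441, 1171, 5131, 8517, 10597]
— Period 4 —
Births: 5131 * 0.272 = 1396
Group 2: 2441 * 0.965 = 2356
Group 3: 1171 * 0.949 = 1111
Group 4: 5131 * 0.949 = 4869
Group 5: 8517 * 0.968 + 10597 * 0.308 = 8244 + 3264 = 11508
End of period: [1396, 2356, 1111, 4869, 11508]
Total: 49700 → 21240; change = -28460; percentage change = -57.3%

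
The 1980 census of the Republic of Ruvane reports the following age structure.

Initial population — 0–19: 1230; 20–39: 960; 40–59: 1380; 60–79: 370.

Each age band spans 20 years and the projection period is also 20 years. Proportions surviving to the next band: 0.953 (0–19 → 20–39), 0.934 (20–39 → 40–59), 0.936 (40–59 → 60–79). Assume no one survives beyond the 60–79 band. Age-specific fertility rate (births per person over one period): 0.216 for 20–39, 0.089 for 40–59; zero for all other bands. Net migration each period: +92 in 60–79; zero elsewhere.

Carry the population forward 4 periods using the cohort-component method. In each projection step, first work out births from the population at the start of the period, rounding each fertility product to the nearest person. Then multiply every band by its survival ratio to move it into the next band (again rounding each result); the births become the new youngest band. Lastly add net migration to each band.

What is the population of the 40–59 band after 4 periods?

296

Period 1.
Births: 960 × 0.216 = 207  |  1380 × 0.089 = 123 → total 330
20–39: 1230 × 0.953 = 1172
40–59: 960 × 0.934 = 897
60–79: 1380 × 0.936 = 1292
Net migration: 60–79 + 92 → 1384
→ [330, 1172, 897, 1384]
Period 2.
Births: 1172 × 0.216 = 253  |  897 × 0.089 = 80 → total 333
20–39: 330 × 0.953 = 314
40–59: 1172 × 0.934 = 1095
60–79: 897 × 0.936 = 840
Net migration: 60–79 + 92 → 932
→ [333, 314, 1095, 932]
Period 3.
Births: 314 × 0.216 = 68  |  1095 × 0.089 = 97 → total 165
20–39: 333 × 0.953 = 317
40–59: 314 × 0.934 = 293
60–79: 1095 × 0.936 = 1025
Net migration: 60–79 + 92 → 1117
→ [165, 317, 293, 1117]
Period 4.
Births: 317 × 0.216 = 68  |  293 × 0.089 = 26 → total 94
20–39: 165 × 0.953 = 157
40–59: 317 × 0.934 = 296
60–79: 293 × 0.936 = 274
Net migration: 60–79 + 92 → 366
→ [94, 157, 296, 366]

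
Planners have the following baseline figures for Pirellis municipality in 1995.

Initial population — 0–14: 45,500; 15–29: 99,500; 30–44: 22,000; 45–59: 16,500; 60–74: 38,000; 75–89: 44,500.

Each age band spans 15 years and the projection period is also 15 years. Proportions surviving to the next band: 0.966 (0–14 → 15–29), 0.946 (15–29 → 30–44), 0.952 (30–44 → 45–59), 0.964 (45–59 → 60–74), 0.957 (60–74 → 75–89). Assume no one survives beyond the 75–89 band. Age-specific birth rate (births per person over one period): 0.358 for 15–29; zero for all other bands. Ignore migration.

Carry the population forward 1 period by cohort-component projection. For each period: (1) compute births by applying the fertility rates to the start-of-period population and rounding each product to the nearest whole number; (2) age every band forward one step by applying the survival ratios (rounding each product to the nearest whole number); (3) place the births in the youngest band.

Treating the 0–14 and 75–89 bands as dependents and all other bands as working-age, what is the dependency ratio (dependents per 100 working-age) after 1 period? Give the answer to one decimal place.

Numbering the groups 1..6 from youngest to oldest:
Period 1.
Births: 99500 × 0.358 = 35621
Group 2: 45500 × 0.966 = 43953
Group 3: 99500 × 0.946 = 94127
Group 4: 22000 × 0.952 = 20944
Group 5: 16500 × 0.964 = 15906
Group 6: 38000 × 0.957 = 36366
Giving 35621 / 43953 / 94127 / 20944 / 15906 / 36366.
Dependents (band 0–14 + band 75–89) = 35621 + 36366 = 71987; working-age = 174930; ratio = 71987/174930 × 100 = 41.2

41.2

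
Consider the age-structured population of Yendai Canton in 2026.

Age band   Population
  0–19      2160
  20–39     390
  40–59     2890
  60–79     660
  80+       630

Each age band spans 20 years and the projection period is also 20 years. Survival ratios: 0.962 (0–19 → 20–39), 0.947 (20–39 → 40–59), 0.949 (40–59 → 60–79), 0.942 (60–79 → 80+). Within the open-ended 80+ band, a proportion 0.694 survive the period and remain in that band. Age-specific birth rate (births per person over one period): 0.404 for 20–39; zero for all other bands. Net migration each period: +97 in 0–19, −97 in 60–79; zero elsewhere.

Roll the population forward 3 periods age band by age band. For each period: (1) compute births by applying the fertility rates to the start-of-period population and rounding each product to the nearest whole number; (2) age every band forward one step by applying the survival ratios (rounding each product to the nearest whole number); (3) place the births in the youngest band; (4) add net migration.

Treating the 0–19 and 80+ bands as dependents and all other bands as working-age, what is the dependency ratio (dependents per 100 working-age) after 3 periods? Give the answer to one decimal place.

92.1

Period 1:
Births: 390 * 0.404 = 158
20–39: 2160 * 0.962 = 2078
40–59: 390 * 0.947 = 369
60–79: 2890 * 0.949 = 2743
80+: 660 * 0.942 + 630 * 0.694 = 622 + 437 = 1059
Net migration: 0–19 + 97 → 255; 60–79 − 97 → 2646
Giving 255 / 2078 / 369 / 2646 / 1059.
Period 2:
Births: 2078 * 0.404 = 840
20–39: 255 * 0.962 = 245
40–59: 2078 * 0.947 = 1968
60–79: 369 * 0.949 = 350
80+: 2646 * 0.942 + 1059 * 0.694 = 2493 + 735 = 3228
Net migration: 0–19 + 97 → 937; 60–79 − 97 → 253
Giving 937 / 245 / 1968 / 253 / 3228.
Period 3:
Births: 245 * 0.404 = 99
20–39: 937 * 0.962 = 901
40–59: 245 * 0.947 = 232
60–79: 1968 * 0.949 = 1868
80+: 253 * 0.942 + 3228 * 0.694 = 238 + 2240 = 2478
Net migration: 0–19 + 97 → 196; 60–79 − 97 → 1771
Giving 196 / 901 / 232 / 1771 / 2478.
Dependents (band 0–19 + band 80+) = 196 + 2478 = 2674; working-age = 2904; ratio = 2674/2904 × 100 = 92.1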